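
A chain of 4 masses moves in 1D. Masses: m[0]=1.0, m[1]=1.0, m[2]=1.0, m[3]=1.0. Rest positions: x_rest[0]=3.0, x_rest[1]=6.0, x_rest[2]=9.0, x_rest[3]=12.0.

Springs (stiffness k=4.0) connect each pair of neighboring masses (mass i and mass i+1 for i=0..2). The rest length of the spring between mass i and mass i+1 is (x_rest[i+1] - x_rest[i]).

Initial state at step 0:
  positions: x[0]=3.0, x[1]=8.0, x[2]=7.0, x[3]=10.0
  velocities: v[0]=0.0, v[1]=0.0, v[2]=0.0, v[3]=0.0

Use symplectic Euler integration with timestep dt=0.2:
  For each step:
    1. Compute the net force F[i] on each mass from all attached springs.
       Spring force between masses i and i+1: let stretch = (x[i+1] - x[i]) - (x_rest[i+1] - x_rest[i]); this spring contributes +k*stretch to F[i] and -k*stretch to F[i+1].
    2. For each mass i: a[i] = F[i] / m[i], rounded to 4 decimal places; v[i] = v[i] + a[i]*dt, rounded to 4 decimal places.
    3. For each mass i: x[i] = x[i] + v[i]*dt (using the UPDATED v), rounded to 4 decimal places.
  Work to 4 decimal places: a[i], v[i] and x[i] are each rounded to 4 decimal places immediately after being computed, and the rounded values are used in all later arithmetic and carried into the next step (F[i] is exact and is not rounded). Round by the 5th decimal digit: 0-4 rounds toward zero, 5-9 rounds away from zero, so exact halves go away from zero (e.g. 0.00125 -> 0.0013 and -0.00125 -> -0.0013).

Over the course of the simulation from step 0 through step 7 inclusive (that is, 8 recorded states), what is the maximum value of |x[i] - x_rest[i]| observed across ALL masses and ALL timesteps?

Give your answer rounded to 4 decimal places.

Step 0: x=[3.0000 8.0000 7.0000 10.0000] v=[0.0000 0.0000 0.0000 0.0000]
Step 1: x=[3.3200 7.0400 7.6400 10.0000] v=[1.6000 -4.8000 3.2000 0.0000]
Step 2: x=[3.7552 5.5808 8.5616 10.1024] v=[2.1760 -7.2960 4.6080 0.5120]
Step 3: x=[4.0025 4.3064 9.2528 10.4383] v=[1.2365 -6.3718 3.4560 1.6794]
Step 4: x=[3.8184 3.7748 9.3423 11.0645] v=[-0.9204 -2.6578 0.4473 3.1310]
Step 5: x=[3.1473 4.1410 8.8165 11.8951] v=[-3.3553 1.8311 -2.6289 4.1532]
Step 6: x=[2.1552 5.0963 8.0352 12.7132] v=[-4.9603 4.7765 -3.9064 4.0903]
Step 7: x=[1.1537 6.0512 7.5322 13.2628] v=[-5.0074 4.7747 -2.5151 2.7479]
Max displacement = 2.2252

Answer: 2.2252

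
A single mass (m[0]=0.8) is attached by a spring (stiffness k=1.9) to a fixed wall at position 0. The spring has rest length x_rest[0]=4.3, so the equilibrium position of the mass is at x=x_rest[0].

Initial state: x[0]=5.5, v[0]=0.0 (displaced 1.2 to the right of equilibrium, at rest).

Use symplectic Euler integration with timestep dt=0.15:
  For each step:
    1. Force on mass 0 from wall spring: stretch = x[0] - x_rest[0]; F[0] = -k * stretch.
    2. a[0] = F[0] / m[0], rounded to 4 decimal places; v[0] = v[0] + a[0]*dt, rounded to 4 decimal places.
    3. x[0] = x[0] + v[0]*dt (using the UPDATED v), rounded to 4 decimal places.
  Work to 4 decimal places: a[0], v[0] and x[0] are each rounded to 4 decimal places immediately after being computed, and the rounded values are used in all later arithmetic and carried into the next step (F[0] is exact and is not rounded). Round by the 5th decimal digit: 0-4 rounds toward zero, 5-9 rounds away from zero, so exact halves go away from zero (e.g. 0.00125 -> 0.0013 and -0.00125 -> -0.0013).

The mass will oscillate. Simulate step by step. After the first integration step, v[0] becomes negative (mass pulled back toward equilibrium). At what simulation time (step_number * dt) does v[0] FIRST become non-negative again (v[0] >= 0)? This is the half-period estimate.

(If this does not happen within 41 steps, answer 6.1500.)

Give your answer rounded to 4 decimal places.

Answer: 2.1000

Derivation:
Step 0: x=[5.5000] v=[0.0000]
Step 1: x=[5.4359] v=[-0.4275]
Step 2: x=[5.3111] v=[-0.8322]
Step 3: x=[5.1322] v=[-1.1924]
Step 4: x=[4.9089] v=[-1.4889]
Step 5: x=[4.6530] v=[-1.7058]
Step 6: x=[4.3783] v=[-1.8316]
Step 7: x=[4.0994] v=[-1.8595]
Step 8: x=[3.8312] v=[-1.7880]
Step 9: x=[3.5881] v=[-1.6210]
Step 10: x=[3.3830] v=[-1.3674]
Step 11: x=[3.2269] v=[-1.0407]
Step 12: x=[3.1281] v=[-0.6584]
Step 13: x=[3.0920] v=[-0.2409]
Step 14: x=[3.1204] v=[0.1895]
First v>=0 after going negative at step 14, time=2.1000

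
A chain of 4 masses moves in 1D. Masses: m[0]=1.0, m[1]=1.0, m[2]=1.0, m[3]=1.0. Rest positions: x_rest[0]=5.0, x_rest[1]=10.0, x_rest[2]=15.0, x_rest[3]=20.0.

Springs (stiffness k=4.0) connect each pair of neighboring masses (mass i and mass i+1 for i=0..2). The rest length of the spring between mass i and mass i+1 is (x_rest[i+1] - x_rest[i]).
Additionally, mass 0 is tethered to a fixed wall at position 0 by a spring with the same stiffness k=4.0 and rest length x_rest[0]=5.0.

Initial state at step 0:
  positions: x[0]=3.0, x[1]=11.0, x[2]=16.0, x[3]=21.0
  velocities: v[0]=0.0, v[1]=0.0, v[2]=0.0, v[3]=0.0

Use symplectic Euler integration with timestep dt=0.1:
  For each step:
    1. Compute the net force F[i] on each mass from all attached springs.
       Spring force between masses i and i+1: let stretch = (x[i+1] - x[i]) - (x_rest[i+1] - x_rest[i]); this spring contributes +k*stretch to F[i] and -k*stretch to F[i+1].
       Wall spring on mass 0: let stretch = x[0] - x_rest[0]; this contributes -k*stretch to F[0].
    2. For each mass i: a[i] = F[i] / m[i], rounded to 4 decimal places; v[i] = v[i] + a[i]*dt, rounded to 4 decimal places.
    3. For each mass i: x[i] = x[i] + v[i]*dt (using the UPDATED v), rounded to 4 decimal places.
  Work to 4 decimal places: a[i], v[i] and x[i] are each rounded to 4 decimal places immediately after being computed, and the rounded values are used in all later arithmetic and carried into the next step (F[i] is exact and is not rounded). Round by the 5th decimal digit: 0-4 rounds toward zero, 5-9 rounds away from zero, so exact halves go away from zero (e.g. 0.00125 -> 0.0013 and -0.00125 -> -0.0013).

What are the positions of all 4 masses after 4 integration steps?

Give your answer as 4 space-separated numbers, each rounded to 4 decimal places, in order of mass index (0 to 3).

Answer: 4.7043 10.0473 15.9354 20.9987

Derivation:
Step 0: x=[3.0000 11.0000 16.0000 21.0000] v=[0.0000 0.0000 0.0000 0.0000]
Step 1: x=[3.2000 10.8800 16.0000 21.0000] v=[2.0000 -1.2000 0.0000 0.0000]
Step 2: x=[3.5792 10.6576 15.9952 21.0000] v=[3.7920 -2.2240 -0.0480 0.0000]
Step 3: x=[4.0984 10.3656 15.9771 20.9998] v=[5.1917 -2.9203 -0.1811 -0.0019]
Step 4: x=[4.7043 10.0473 15.9354 20.9987] v=[6.0592 -3.1826 -0.4166 -0.0110]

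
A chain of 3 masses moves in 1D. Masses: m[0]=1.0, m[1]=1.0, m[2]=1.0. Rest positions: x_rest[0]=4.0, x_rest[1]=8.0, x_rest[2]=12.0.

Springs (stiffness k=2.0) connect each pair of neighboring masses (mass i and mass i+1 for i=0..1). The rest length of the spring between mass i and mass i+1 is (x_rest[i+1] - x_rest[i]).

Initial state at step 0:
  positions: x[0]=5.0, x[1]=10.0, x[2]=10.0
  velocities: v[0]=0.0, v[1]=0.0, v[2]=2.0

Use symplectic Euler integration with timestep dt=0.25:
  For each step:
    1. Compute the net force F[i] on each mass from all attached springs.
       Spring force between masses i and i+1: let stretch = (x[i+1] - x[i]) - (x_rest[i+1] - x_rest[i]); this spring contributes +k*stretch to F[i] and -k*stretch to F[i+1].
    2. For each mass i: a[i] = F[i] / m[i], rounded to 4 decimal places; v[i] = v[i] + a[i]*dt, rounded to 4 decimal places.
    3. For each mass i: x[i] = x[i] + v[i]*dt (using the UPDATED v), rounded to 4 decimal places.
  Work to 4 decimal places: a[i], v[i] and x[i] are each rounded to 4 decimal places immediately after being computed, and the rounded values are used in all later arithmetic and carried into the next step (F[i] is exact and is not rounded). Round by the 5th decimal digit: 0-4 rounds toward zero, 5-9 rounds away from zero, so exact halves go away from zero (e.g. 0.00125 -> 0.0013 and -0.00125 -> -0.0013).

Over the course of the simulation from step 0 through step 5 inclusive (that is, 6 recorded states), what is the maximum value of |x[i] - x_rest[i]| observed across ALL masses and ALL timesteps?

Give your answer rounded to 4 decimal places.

Answer: 3.2861

Derivation:
Step 0: x=[5.0000 10.0000 10.0000] v=[0.0000 0.0000 2.0000]
Step 1: x=[5.1250 9.3750 11.0000] v=[0.5000 -2.5000 4.0000]
Step 2: x=[5.2813 8.4219 12.2969] v=[0.6250 -3.8125 5.1875]
Step 3: x=[5.3301 7.5606 13.6094] v=[0.1953 -3.4453 5.2500]
Step 4: x=[5.1577 7.1766 14.6658] v=[-0.6895 -1.5362 4.2256]
Step 5: x=[4.7377 7.4764 15.2861] v=[-1.6801 1.1990 2.4810]
Max displacement = 3.2861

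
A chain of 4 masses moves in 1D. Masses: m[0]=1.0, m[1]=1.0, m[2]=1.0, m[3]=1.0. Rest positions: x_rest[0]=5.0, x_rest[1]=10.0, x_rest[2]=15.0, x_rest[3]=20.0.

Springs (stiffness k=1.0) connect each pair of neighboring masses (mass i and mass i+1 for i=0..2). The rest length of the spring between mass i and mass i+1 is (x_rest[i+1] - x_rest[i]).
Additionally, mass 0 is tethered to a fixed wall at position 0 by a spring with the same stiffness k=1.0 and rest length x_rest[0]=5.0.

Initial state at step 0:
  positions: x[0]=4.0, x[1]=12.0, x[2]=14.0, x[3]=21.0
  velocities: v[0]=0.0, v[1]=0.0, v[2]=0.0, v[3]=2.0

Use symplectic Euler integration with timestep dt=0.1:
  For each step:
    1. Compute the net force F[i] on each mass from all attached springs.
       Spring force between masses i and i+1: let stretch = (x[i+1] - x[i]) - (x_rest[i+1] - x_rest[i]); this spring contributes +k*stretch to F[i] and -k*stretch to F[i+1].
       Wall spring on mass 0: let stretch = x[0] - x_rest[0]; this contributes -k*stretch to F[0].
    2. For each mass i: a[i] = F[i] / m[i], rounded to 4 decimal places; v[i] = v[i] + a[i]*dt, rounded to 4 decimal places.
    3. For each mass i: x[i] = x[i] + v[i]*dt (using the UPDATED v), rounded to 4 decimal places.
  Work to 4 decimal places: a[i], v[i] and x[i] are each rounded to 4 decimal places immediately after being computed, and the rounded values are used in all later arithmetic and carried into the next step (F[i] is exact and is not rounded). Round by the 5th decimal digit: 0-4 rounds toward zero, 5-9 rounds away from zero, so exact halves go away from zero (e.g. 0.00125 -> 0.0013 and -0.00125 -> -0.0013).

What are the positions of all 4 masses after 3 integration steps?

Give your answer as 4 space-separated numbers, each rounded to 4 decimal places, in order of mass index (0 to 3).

Answer: 4.2331 11.6505 14.2990 21.4755

Derivation:
Step 0: x=[4.0000 12.0000 14.0000 21.0000] v=[0.0000 0.0000 0.0000 2.0000]
Step 1: x=[4.0400 11.9400 14.0500 21.1800] v=[0.4000 -0.6000 0.5000 1.8000]
Step 2: x=[4.1186 11.8221 14.1502 21.3387] v=[0.7860 -1.1790 1.0020 1.5870]
Step 3: x=[4.2331 11.6505 14.2990 21.4755] v=[1.1445 -1.7165 1.4880 1.3682]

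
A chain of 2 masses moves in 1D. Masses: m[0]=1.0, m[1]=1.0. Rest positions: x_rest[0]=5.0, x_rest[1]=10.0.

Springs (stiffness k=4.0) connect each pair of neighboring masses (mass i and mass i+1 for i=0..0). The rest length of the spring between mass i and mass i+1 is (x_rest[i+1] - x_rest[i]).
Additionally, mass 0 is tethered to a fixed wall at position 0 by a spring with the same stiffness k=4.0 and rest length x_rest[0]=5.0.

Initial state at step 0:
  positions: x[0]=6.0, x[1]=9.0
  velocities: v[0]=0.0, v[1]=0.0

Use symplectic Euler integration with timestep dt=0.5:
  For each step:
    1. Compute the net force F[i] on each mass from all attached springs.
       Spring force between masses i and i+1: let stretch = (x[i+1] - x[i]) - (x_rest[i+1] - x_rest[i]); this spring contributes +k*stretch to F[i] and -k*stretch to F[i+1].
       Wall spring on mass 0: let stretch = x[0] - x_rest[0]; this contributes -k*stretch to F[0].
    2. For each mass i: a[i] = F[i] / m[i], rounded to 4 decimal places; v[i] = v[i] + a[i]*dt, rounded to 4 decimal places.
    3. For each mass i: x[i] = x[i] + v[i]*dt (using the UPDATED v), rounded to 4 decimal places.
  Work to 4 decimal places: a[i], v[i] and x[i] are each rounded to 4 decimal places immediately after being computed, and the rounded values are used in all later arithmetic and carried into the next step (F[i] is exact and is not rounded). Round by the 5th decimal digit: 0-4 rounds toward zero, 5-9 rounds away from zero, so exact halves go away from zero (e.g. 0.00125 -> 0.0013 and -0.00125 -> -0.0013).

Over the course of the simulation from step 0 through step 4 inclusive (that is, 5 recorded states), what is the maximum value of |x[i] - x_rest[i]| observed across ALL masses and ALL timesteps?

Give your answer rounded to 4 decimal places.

Step 0: x=[6.0000 9.0000] v=[0.0000 0.0000]
Step 1: x=[3.0000 11.0000] v=[-6.0000 4.0000]
Step 2: x=[5.0000 10.0000] v=[4.0000 -2.0000]
Step 3: x=[7.0000 9.0000] v=[4.0000 -2.0000]
Step 4: x=[4.0000 11.0000] v=[-6.0000 4.0000]
Max displacement = 2.0000

Answer: 2.0000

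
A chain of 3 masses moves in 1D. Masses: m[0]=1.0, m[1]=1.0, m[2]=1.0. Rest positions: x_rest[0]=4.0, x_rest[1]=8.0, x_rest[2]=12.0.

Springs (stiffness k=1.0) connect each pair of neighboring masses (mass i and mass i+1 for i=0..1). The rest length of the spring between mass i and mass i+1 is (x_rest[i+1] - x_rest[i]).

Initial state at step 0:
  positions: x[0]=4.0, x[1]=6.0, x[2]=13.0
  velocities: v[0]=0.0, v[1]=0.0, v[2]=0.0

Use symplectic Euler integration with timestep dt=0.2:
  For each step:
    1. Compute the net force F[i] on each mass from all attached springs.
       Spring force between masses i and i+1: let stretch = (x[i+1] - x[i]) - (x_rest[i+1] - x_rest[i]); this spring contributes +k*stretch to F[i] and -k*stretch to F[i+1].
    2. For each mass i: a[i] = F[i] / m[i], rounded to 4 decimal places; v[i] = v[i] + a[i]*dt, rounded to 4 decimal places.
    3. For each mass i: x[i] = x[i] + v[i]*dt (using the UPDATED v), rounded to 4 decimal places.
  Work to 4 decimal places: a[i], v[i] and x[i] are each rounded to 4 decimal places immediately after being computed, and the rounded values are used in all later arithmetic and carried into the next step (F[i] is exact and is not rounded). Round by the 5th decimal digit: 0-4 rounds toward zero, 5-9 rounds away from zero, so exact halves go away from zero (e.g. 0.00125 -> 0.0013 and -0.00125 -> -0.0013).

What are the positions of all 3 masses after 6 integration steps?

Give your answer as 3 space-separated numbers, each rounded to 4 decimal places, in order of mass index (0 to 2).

Answer: 2.9932 8.7468 11.2599

Derivation:
Step 0: x=[4.0000 6.0000 13.0000] v=[0.0000 0.0000 0.0000]
Step 1: x=[3.9200 6.2000 12.8800] v=[-0.4000 1.0000 -0.6000]
Step 2: x=[3.7712 6.5760 12.6528] v=[-0.7440 1.8800 -1.1360]
Step 3: x=[3.5746 7.0829 12.3425] v=[-0.9830 2.5344 -1.5514]
Step 4: x=[3.3583 7.6598 11.9818] v=[-1.0813 2.8847 -1.8033]
Step 5: x=[3.1541 8.2376 11.6083] v=[-1.0210 2.8888 -1.8677]
Step 6: x=[2.9932 8.7468 11.2599] v=[-0.8043 2.5462 -1.7418]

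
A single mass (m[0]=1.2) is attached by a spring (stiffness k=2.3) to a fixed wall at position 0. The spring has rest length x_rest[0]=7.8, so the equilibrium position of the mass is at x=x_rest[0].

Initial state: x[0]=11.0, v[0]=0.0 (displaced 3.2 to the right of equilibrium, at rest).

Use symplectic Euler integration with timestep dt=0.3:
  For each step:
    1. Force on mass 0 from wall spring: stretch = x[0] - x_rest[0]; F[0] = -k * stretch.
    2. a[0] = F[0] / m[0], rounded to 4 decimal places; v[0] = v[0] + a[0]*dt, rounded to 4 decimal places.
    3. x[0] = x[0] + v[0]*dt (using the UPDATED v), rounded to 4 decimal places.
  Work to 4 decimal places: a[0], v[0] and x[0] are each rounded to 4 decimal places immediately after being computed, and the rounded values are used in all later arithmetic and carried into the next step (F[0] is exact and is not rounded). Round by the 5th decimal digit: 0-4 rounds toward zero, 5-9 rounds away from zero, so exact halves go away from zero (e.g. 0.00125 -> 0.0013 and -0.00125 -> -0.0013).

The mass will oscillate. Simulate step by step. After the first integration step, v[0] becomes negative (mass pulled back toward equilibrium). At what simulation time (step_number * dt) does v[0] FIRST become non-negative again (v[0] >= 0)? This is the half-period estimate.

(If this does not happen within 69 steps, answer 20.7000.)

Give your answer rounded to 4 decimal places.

Step 0: x=[11.0000] v=[0.0000]
Step 1: x=[10.4480] v=[-1.8400]
Step 2: x=[9.4392] v=[-3.3626]
Step 3: x=[8.1477] v=[-4.3051]
Step 4: x=[6.7962] v=[-4.5050]
Step 5: x=[5.6179] v=[-3.9278]
Step 6: x=[4.8160] v=[-2.6731]
Step 7: x=[4.5288] v=[-0.9573]
Step 8: x=[4.8059] v=[0.9236]
First v>=0 after going negative at step 8, time=2.4000

Answer: 2.4000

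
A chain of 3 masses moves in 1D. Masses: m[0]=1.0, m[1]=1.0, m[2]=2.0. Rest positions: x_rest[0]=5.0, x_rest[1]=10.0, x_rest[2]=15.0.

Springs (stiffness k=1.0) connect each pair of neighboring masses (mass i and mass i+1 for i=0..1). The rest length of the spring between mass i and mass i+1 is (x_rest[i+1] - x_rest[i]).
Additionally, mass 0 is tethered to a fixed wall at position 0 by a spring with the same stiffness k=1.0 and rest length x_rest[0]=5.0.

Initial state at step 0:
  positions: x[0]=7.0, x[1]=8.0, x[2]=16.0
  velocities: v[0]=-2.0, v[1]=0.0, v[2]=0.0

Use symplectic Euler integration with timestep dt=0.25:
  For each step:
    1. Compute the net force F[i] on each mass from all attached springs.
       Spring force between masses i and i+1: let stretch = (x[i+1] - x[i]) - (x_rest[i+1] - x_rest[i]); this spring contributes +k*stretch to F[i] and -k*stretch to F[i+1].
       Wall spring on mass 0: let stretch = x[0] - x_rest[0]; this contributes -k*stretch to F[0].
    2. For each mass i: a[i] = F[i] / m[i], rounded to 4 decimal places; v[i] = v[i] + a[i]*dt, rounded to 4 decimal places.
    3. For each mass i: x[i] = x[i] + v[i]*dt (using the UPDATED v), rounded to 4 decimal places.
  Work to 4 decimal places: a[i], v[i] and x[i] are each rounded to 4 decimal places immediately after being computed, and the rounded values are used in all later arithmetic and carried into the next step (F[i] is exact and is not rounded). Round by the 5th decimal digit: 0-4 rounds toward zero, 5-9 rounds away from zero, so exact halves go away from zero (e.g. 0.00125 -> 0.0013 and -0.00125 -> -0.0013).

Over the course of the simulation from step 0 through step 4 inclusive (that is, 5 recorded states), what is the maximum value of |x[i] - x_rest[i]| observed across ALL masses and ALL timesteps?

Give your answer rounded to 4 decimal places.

Step 0: x=[7.0000 8.0000 16.0000] v=[-2.0000 0.0000 0.0000]
Step 1: x=[6.1250 8.4375 15.9063] v=[-3.5000 1.7500 -0.3750]
Step 2: x=[5.0117 9.1973 15.7354] v=[-4.4531 3.0391 -0.6836]
Step 3: x=[3.8468 10.1041 15.5164] v=[-4.6596 3.6272 -0.8759]
Step 4: x=[2.8326 10.9581 15.2845] v=[-4.0570 3.4160 -0.9275]
Max displacement = 2.1674

Answer: 2.1674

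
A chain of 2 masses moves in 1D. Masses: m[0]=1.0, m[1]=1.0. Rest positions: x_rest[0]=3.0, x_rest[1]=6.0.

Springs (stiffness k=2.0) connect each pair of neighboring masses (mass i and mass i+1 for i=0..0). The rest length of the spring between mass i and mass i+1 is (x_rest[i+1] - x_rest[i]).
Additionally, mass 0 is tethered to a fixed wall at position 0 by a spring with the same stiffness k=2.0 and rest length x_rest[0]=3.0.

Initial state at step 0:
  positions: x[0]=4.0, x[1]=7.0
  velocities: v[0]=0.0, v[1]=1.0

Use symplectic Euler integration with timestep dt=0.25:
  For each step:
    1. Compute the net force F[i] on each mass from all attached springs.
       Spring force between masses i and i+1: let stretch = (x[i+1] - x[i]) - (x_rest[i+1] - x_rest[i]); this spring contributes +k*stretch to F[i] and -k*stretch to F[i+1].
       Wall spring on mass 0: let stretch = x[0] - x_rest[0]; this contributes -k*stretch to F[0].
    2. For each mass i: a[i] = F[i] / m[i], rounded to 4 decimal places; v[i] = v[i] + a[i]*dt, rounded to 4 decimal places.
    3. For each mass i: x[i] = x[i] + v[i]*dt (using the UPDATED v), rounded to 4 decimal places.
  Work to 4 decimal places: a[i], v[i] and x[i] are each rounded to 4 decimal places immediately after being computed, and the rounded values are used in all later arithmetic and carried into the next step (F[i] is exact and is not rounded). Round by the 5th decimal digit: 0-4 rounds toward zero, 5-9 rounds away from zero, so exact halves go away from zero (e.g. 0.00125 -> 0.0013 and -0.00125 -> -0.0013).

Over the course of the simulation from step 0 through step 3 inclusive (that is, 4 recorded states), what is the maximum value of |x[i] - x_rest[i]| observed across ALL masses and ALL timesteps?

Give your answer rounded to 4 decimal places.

Step 0: x=[4.0000 7.0000] v=[0.0000 1.0000]
Step 1: x=[3.8750 7.2500] v=[-0.5000 1.0000]
Step 2: x=[3.6875 7.4531] v=[-0.7500 0.8125]
Step 3: x=[3.5098 7.5605] v=[-0.7110 0.4297]
Max displacement = 1.5605

Answer: 1.5605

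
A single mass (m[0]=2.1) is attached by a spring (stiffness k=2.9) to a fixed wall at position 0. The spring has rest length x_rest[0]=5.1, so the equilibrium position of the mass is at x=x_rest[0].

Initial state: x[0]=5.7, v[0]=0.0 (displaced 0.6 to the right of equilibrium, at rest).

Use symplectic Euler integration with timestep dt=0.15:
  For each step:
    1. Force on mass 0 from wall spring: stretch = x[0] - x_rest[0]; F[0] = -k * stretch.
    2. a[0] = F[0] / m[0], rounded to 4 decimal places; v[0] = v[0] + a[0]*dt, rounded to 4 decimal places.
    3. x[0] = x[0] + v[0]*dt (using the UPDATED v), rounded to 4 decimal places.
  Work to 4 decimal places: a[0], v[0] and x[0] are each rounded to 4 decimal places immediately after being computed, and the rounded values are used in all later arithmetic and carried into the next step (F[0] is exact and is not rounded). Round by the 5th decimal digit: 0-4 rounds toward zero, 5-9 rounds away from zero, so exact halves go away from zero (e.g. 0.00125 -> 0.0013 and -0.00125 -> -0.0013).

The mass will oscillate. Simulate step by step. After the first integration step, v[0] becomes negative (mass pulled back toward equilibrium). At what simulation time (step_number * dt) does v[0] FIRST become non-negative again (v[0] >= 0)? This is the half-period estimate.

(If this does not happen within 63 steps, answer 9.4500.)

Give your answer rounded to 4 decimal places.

Step 0: x=[5.7000] v=[0.0000]
Step 1: x=[5.6814] v=[-0.1243]
Step 2: x=[5.6447] v=[-0.2447]
Step 3: x=[5.5911] v=[-0.3575]
Step 4: x=[5.5222] v=[-0.4592]
Step 5: x=[5.4402] v=[-0.5467]
Step 6: x=[5.3476] v=[-0.6172]
Step 7: x=[5.2473] v=[-0.6685]
Step 8: x=[5.1425] v=[-0.6990]
Step 9: x=[5.0363] v=[-0.7078]
Step 10: x=[4.9321] v=[-0.6946]
Step 11: x=[4.8331] v=[-0.6598]
Step 12: x=[4.7424] v=[-0.6045]
Step 13: x=[4.6628] v=[-0.5304]
Step 14: x=[4.5968] v=[-0.4398]
Step 15: x=[4.5465] v=[-0.3356]
Step 16: x=[4.5134] v=[-0.2209]
Step 17: x=[4.4985] v=[-0.0994]
Step 18: x=[4.5023] v=[0.0252]
First v>=0 after going negative at step 18, time=2.7000

Answer: 2.7000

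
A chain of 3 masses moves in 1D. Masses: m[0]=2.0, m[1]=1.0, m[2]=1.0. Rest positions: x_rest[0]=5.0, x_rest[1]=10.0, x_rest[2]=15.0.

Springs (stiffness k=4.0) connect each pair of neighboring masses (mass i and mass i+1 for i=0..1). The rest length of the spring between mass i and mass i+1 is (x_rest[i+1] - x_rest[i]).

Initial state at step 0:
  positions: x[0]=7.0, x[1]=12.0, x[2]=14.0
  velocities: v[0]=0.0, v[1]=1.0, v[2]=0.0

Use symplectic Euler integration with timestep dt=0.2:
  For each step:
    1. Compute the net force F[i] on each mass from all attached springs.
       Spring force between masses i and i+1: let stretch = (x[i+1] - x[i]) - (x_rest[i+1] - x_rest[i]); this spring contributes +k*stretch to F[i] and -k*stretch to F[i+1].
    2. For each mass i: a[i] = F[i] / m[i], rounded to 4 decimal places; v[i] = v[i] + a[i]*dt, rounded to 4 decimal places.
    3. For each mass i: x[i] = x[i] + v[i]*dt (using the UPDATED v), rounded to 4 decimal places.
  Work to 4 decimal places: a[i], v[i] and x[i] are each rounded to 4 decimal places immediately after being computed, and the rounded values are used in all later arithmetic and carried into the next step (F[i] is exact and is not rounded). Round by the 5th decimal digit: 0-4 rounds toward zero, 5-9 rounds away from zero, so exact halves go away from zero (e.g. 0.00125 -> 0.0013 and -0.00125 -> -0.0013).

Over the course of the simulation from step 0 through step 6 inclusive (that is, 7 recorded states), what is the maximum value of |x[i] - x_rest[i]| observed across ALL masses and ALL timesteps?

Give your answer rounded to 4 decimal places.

Answer: 2.8990

Derivation:
Step 0: x=[7.0000 12.0000 14.0000] v=[0.0000 1.0000 0.0000]
Step 1: x=[7.0000 11.7200 14.4800] v=[0.0000 -1.4000 2.4000]
Step 2: x=[6.9776 11.1264 15.3184] v=[-0.1120 -2.9680 4.1920]
Step 3: x=[6.8871 10.5397 16.2861] v=[-0.4525 -2.9334 4.8384]
Step 4: x=[6.6888 10.2880 17.1344] v=[-0.9915 -1.2584 4.2413]
Step 5: x=[6.3784 10.5559 17.6872] v=[-1.5518 1.3394 2.7642]
Step 6: x=[6.0022 11.2964 17.8990] v=[-1.8808 3.7024 1.0592]
Max displacement = 2.8990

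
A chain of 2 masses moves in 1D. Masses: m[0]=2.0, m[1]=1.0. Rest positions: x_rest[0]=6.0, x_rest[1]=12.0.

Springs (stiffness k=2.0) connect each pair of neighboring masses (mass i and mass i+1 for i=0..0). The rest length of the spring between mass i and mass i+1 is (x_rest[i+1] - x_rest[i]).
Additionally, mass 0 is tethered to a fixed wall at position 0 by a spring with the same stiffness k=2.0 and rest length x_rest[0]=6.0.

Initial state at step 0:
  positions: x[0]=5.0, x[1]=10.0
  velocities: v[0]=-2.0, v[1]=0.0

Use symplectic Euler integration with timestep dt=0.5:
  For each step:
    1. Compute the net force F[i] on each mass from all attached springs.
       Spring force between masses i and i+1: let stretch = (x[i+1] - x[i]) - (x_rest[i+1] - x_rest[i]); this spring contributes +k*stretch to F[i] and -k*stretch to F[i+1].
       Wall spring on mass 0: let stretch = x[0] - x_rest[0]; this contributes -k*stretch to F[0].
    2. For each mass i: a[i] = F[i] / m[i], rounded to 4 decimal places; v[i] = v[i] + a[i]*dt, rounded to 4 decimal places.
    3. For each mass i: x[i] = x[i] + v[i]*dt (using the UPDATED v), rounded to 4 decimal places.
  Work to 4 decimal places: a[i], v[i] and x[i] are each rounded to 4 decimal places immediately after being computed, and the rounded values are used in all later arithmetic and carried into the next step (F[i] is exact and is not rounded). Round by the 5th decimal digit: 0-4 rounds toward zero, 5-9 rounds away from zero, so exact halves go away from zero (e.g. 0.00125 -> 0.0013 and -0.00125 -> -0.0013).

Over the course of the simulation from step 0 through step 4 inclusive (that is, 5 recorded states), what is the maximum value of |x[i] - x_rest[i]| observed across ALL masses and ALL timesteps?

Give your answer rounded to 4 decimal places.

Answer: 2.3750

Derivation:
Step 0: x=[5.0000 10.0000] v=[-2.0000 0.0000]
Step 1: x=[4.0000 10.5000] v=[-2.0000 1.0000]
Step 2: x=[3.6250 10.7500] v=[-0.7500 0.5000]
Step 3: x=[4.1250 10.4375] v=[1.0000 -0.6250]
Step 4: x=[5.1719 9.9688] v=[2.0938 -0.9375]
Max displacement = 2.3750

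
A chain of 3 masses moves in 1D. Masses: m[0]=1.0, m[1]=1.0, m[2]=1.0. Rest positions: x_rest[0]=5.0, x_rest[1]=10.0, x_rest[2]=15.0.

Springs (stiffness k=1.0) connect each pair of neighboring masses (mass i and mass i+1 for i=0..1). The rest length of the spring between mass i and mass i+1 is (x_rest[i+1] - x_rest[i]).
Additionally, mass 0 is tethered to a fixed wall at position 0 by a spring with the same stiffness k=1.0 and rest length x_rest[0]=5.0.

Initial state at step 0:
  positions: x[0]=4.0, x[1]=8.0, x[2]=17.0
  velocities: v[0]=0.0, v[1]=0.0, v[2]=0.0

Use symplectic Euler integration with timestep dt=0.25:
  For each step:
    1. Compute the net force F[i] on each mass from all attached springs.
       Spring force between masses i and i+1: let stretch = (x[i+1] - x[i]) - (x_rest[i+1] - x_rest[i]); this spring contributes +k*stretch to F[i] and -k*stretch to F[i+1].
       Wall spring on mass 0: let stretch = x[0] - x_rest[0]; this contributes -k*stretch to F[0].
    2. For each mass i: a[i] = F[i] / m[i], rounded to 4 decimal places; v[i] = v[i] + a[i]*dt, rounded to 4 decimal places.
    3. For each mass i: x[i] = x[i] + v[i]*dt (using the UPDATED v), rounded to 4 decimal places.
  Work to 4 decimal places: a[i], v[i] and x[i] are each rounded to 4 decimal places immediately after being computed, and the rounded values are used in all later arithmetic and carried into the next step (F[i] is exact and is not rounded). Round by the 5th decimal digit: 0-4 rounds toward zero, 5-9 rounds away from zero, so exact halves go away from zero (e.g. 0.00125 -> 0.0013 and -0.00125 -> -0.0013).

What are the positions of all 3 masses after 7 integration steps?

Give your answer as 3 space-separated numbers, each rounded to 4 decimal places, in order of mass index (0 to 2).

Answer: 5.4384 11.7082 13.4023

Derivation:
Step 0: x=[4.0000 8.0000 17.0000] v=[0.0000 0.0000 0.0000]
Step 1: x=[4.0000 8.3125 16.7500] v=[0.0000 1.2500 -1.0000]
Step 2: x=[4.0195 8.8828 16.2852] v=[0.0781 2.2813 -1.8594]
Step 3: x=[4.0918 9.6118 15.6702] v=[0.2891 2.9161 -2.4600]
Step 4: x=[4.2534 10.3745 14.9891] v=[0.6462 3.0507 -2.7246]
Step 5: x=[4.5317 11.0430 14.3320] v=[1.1131 2.6741 -2.6283]
Step 6: x=[4.9337 11.5101 13.7819] v=[1.6080 1.8685 -2.2006]
Step 7: x=[5.4384 11.7082 13.4023] v=[2.0187 0.7924 -1.5186]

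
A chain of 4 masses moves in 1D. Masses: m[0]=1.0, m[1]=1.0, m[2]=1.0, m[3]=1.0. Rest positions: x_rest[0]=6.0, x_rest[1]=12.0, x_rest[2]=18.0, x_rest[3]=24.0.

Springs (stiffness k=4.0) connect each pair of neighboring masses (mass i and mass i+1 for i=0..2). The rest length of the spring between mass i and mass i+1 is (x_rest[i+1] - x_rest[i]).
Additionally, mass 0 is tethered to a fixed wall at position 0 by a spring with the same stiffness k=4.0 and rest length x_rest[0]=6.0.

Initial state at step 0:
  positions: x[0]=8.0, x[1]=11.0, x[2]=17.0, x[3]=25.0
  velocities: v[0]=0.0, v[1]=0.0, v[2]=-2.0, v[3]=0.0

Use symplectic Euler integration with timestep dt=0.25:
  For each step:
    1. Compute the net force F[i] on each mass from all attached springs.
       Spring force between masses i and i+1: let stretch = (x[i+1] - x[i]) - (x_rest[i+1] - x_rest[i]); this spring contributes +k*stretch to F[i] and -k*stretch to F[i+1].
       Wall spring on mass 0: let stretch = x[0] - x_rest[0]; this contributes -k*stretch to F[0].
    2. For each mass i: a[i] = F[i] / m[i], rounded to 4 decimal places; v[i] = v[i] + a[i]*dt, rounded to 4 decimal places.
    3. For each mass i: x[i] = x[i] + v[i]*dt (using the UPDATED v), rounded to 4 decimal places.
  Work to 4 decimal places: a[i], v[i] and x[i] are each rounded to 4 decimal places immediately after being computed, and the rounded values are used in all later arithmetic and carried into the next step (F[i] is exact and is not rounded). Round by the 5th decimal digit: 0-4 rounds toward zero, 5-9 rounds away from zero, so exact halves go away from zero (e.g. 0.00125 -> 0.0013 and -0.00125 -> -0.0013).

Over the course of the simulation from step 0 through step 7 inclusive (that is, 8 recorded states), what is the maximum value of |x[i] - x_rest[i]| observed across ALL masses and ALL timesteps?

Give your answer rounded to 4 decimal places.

Answer: 2.0742

Derivation:
Step 0: x=[8.0000 11.0000 17.0000 25.0000] v=[0.0000 0.0000 -2.0000 0.0000]
Step 1: x=[6.7500 11.7500 17.0000 24.5000] v=[-5.0000 3.0000 0.0000 -2.0000]
Step 2: x=[5.0625 12.5625 17.5625 23.6250] v=[-6.7500 3.2500 2.2500 -3.5000]
Step 3: x=[3.9844 12.7500 18.3906 22.7344] v=[-4.3125 0.7500 3.3125 -3.5625]
Step 4: x=[4.1016 12.1563 18.8945 22.2578] v=[0.4687 -2.3750 2.0157 -1.9063]
Step 5: x=[5.2071 11.2334 18.5547 22.4404] v=[4.4218 -3.6915 -1.3592 0.7304]
Step 6: x=[6.5174 10.6343 17.3560 23.1516] v=[5.2410 -2.3965 -4.7948 2.8447]
Step 7: x=[7.2275 10.6864 15.9258 23.9139] v=[2.8405 0.2083 -5.7209 3.0491]
Max displacement = 2.0742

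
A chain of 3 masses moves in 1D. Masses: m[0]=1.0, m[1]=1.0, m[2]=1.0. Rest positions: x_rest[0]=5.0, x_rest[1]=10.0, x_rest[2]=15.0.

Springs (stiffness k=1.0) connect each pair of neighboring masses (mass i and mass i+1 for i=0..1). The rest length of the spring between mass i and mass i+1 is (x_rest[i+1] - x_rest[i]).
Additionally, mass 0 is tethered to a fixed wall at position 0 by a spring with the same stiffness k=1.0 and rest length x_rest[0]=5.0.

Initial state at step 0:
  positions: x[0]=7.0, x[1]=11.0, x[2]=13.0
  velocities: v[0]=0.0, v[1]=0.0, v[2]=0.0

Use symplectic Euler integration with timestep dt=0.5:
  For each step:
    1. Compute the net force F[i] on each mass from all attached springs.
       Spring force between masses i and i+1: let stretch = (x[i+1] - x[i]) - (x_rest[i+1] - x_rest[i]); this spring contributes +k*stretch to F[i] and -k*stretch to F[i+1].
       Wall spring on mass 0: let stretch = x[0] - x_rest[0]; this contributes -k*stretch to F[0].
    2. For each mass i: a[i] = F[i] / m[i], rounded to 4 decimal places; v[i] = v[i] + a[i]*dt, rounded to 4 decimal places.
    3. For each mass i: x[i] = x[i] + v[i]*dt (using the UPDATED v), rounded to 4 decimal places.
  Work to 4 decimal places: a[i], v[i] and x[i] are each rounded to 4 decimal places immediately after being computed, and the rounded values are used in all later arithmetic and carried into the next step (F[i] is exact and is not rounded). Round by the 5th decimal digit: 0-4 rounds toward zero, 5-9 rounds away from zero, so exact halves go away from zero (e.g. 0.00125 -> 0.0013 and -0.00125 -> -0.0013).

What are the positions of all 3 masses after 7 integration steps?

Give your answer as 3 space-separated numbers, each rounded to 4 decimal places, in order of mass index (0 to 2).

Step 0: x=[7.0000 11.0000 13.0000] v=[0.0000 0.0000 0.0000]
Step 1: x=[6.2500 10.5000 13.7500] v=[-1.5000 -1.0000 1.5000]
Step 2: x=[5.0000 9.7500 14.9375] v=[-2.5000 -1.5000 2.3750]
Step 3: x=[3.6875 9.1094 16.0782] v=[-2.6250 -1.2813 2.2813]
Step 4: x=[2.8086 8.8555 16.7267] v=[-1.7578 -0.5079 1.2969]
Step 5: x=[2.7393 9.0577 16.6574] v=[-0.1387 0.4043 -0.1387]
Step 6: x=[3.5648 9.5802 15.9381] v=[1.6509 1.0450 -1.4386]
Step 7: x=[5.0029 10.1884 14.8793] v=[2.8762 1.2163 -2.1176]

Answer: 5.0029 10.1884 14.8793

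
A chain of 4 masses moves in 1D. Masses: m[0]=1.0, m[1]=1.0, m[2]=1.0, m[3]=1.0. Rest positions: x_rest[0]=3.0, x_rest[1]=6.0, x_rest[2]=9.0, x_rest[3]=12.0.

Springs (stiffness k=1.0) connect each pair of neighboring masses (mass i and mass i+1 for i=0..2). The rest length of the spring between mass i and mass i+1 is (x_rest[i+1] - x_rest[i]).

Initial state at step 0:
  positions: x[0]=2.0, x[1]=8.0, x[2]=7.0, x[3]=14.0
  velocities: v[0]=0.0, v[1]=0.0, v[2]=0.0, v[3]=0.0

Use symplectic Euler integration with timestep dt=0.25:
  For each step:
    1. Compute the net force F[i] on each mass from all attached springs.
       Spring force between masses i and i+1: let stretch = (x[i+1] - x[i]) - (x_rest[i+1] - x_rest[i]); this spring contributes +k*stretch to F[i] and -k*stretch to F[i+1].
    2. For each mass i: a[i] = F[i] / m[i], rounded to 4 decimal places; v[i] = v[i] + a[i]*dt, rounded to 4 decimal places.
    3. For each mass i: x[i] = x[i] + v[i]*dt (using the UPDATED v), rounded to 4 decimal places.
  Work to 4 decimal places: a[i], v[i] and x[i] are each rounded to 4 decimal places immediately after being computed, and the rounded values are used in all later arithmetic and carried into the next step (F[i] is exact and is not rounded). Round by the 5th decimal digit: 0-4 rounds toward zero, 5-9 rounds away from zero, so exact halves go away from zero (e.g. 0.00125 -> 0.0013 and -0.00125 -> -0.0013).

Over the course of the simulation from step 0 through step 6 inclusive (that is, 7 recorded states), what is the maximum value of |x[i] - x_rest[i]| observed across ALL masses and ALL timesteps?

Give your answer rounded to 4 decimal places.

Step 0: x=[2.0000 8.0000 7.0000 14.0000] v=[0.0000 0.0000 0.0000 0.0000]
Step 1: x=[2.1875 7.5625 7.5000 13.7500] v=[0.7500 -1.7500 2.0000 -1.0000]
Step 2: x=[2.5235 6.7852 8.3945 13.2969] v=[1.3438 -3.1094 3.5781 -1.8125]
Step 3: x=[2.9383 5.8421 9.4949 12.7249] v=[1.6592 -3.7725 4.4014 -2.2881]
Step 4: x=[3.3471 4.9458 10.5688 12.1385] v=[1.6352 -3.5853 4.2957 -2.3456]
Step 5: x=[3.6683 4.3010 11.3894 11.6415] v=[1.2849 -2.5792 3.2824 -1.9880]
Step 6: x=[3.8416 4.0597 11.7827 11.3163] v=[0.6931 -0.9653 1.5733 -1.3010]
Max displacement = 2.7827

Answer: 2.7827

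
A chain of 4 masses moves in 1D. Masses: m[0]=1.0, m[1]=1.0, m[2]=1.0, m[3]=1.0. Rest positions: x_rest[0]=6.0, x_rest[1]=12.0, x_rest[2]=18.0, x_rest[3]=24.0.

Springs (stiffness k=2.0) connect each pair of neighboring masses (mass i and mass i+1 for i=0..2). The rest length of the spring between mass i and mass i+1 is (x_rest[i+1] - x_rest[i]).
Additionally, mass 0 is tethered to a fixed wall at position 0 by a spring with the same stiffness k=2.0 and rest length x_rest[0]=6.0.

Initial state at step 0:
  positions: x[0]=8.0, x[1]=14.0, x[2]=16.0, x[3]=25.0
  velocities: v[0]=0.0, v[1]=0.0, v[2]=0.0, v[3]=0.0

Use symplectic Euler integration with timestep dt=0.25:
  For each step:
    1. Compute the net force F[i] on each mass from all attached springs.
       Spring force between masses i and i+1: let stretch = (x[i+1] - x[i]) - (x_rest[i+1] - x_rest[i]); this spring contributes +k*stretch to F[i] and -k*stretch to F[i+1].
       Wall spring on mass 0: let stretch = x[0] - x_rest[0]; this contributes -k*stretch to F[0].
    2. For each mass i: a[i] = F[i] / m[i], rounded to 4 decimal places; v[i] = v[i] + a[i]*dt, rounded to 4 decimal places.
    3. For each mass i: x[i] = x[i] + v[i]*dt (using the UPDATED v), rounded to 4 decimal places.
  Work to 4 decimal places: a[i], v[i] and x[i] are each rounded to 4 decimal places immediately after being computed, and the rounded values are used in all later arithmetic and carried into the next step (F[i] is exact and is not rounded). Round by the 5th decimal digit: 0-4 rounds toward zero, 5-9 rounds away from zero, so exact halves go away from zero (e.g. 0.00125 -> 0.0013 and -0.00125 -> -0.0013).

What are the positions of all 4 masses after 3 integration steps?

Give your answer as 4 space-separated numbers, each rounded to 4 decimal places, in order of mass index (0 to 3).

Step 0: x=[8.0000 14.0000 16.0000 25.0000] v=[0.0000 0.0000 0.0000 0.0000]
Step 1: x=[7.7500 13.5000 16.8750 24.6250] v=[-1.0000 -2.0000 3.5000 -1.5000]
Step 2: x=[7.2500 12.7031 18.2969 24.0313] v=[-2.0000 -3.1875 5.6875 -2.3750]
Step 3: x=[6.5254 11.9238 19.7364 23.4708] v=[-2.8985 -3.1172 5.7578 -2.2422]

Answer: 6.5254 11.9238 19.7364 23.4708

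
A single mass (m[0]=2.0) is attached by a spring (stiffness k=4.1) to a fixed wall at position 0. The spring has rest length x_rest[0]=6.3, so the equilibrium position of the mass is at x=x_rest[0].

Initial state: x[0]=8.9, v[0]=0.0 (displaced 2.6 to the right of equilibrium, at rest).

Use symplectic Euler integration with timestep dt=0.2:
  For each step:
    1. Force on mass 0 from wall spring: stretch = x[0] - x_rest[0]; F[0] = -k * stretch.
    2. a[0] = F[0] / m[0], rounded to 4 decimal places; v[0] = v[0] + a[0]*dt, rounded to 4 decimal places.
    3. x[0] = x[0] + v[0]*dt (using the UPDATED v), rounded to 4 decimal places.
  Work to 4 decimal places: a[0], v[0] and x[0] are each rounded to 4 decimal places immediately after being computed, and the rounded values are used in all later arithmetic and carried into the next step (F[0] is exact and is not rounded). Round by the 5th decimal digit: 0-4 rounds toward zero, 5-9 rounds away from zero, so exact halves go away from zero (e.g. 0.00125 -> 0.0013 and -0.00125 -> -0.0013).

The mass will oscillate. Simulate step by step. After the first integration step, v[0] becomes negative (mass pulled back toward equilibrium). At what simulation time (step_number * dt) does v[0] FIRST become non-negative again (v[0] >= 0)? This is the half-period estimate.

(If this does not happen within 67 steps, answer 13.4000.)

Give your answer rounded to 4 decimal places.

Answer: 2.2000

Derivation:
Step 0: x=[8.9000] v=[0.0000]
Step 1: x=[8.6868] v=[-1.0660]
Step 2: x=[8.2779] v=[-2.0446]
Step 3: x=[7.7068] v=[-2.8555]
Step 4: x=[7.0203] v=[-3.4323]
Step 5: x=[6.2748] v=[-3.7276]
Step 6: x=[5.5313] v=[-3.7173]
Step 7: x=[4.8509] v=[-3.4021]
Step 8: x=[4.2893] v=[-2.8080]
Step 9: x=[3.8926] v=[-1.9836]
Step 10: x=[3.6933] v=[-0.9966]
Step 11: x=[3.7077] v=[0.0721]
First v>=0 after going negative at step 11, time=2.2000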